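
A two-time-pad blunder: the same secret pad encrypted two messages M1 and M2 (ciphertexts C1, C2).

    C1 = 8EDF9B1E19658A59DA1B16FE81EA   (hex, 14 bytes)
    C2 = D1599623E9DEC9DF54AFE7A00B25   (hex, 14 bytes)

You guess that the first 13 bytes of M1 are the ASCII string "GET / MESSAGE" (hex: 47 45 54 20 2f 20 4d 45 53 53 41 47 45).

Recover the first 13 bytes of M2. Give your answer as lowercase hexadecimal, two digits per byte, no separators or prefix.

18c3591ddf9b0ec3dde7b019cf

First, C1 ⊕ C2 = (M1 ⊕ K) ⊕ (M2 ⊕ K) = M1 ⊕ M2, so the key drops out. Then M2 = (M1 ⊕ M2) ⊕ M1 over the first 13 bytes.
byte 0: (8e ⊕ d1) ⊕ 47 = 5f ⊕ 47 = 18
byte 1: (df ⊕ 59) ⊕ 45 = 86 ⊕ 45 = c3
byte 2: (9b ⊕ 96) ⊕ 54 = 0d ⊕ 54 = 59
byte 3: (1e ⊕ 23) ⊕ 20 = 3d ⊕ 20 = 1d
byte 4: (19 ⊕ e9) ⊕ 2f = f0 ⊕ 2f = df
byte 5: (65 ⊕ de) ⊕ 20 = bb ⊕ 20 = 9b
byte 6: (8a ⊕ c9) ⊕ 4d = 43 ⊕ 4d = 0e
byte 7: (59 ⊕ df) ⊕ 45 = 86 ⊕ 45 = c3
byte 8: (da ⊕ 54) ⊕ 53 = 8e ⊕ 53 = dd
byte 9: (1b ⊕ af) ⊕ 53 = b4 ⊕ 53 = e7
byte 10: (16 ⊕ e7) ⊕ 41 = f1 ⊕ 41 = b0
byte 11: (fe ⊕ a0) ⊕ 47 = 5e ⊕ 47 = 19
byte 12: (81 ⊕ 0b) ⊕ 45 = 8a ⊕ 45 = cf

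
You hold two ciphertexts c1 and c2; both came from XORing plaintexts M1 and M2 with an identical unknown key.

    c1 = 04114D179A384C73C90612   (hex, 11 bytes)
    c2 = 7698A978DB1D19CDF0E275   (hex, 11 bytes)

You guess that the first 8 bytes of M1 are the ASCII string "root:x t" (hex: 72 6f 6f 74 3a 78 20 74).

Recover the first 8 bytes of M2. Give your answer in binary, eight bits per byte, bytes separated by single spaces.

00000000 11100110 10001011 00011011 01111011 01011101 01110101 11001010

First, c1 ⊕ c2 = (M1 ⊕ K) ⊕ (M2 ⊕ K) = M1 ⊕ M2, so the key drops out. Then M2 = (M1 ⊕ M2) ⊕ M1 over the first 8 bytes.
byte 0: (04 XOR 76) XOR 72 = 72 XOR 72 = 00
byte 1: (11 XOR 98) XOR 6f = 89 XOR 6f = e6
byte 2: (4d XOR a9) XOR 6f = e4 XOR 6f = 8b
byte 3: (17 XOR 78) XOR 74 = 6f XOR 74 = 1b
byte 4: (9a XOR db) XOR 3a = 41 XOR 3a = 7b
byte 5: (38 XOR 1d) XOR 78 = 25 XOR 78 = 5d
byte 6: (4c XOR 19) XOR 20 = 55 XOR 20 = 75
byte 7: (73 XOR cd) XOR 74 = be XOR 74 = ca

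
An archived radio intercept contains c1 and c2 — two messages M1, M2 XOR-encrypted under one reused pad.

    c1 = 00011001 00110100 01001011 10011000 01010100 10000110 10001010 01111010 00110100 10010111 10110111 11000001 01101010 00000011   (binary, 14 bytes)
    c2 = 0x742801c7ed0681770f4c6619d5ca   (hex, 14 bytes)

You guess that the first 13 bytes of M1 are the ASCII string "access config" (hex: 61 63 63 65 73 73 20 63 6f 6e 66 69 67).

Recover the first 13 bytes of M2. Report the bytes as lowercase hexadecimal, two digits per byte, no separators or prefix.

0c7f293acaf32b6e54b5b7b1d8

First, c1 ⊕ c2 = (M1 ⊕ K) ⊕ (M2 ⊕ K) = M1 ⊕ M2, so the key drops out. Then M2 = (M1 ⊕ M2) ⊕ M1 over the first 13 bytes.
byte 0: (19 XOR 74) XOR 61 = 6d XOR 61 = 0c
byte 1: (34 XOR 28) XOR 63 = 1c XOR 63 = 7f
byte 2: (4b XOR 01) XOR 63 = 4a XOR 63 = 29
byte 3: (98 XOR c7) XOR 65 = 5f XOR 65 = 3a
byte 4: (54 XOR ed) XOR 73 = b9 XOR 73 = ca
byte 5: (86 XOR 06) XOR 73 = 80 XOR 73 = f3
byte 6: (8a XOR 81) XOR 20 = 0b XOR 20 = 2b
byte 7: (7a XOR 77) XOR 63 = 0d XOR 63 = 6e
byte 8: (34 XOR 0f) XOR 6f = 3b XOR 6f = 54
byte 9: (97 XOR 4c) XOR 6e = db XOR 6e = b5
byte 10: (b7 XOR 66) XOR 66 = d1 XOR 66 = b7
byte 11: (c1 XOR 19) XOR 69 = d8 XOR 69 = b1
byte 12: (6a XOR d5) XOR 67 = bf XOR 67 = d8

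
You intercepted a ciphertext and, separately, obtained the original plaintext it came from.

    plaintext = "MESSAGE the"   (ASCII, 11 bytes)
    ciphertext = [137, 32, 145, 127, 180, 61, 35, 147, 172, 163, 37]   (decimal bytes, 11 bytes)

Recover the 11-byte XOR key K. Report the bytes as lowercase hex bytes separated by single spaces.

c4 65 c2 2c f5 7a 66 b3 d8 cb 40

Since ciphertext = plaintext ⊕ K, XORing both sides with plaintext gives K = plaintext ⊕ ciphertext.
byte 0: 4d ⊕ 89 = c4
byte 1: 45 ⊕ 20 = 65
byte 2: 53 ⊕ 91 = c2
byte 3: 53 ⊕ 7f = 2c
byte 4: 41 ⊕ b4 = f5
byte 5: 47 ⊕ 3d = 7a
byte 6: 45 ⊕ 23 = 66
byte 7: 20 ⊕ 93 = b3
byte 8: 74 ⊕ ac = d8
byte 9: 68 ⊕ a3 = cb
byte 10: 65 ⊕ 25 = 40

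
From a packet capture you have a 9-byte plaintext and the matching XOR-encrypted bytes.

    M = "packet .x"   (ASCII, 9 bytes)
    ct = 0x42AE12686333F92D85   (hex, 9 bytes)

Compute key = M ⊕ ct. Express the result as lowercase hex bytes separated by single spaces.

32 cf 71 03 06 47 d9 03 fd

Since ct = M ⊕ key, XORing both sides with M gives key = M ⊕ ct.
byte 0: 70 xor 42 = 32
byte 1: 61 xor ae = cf
byte 2: 63 xor 12 = 71
byte 3: 6b xor 68 = 03
byte 4: 65 xor 63 = 06
byte 5: 74 xor 33 = 47
byte 6: 20 xor f9 = d9
byte 7: 2e xor 2d = 03
byte 8: 78 xor 85 = fd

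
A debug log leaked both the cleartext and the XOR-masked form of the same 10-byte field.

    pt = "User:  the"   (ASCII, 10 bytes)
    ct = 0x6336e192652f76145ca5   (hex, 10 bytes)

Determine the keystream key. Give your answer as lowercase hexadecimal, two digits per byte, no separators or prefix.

364584e05f0f566034c0

Since ct = pt ⊕ key, XORing both sides with pt gives key = pt ⊕ ct.
byte 0:  85 ^  99 =  54
byte 1: 115 ^  54 =  69
byte 2: 101 ^ 225 = 132
byte 3: 114 ^ 146 = 224
byte 4:  58 ^ 101 =  95
byte 5:  32 ^  47 =  15
byte 6:  32 ^ 118 =  86
byte 7: 116 ^  20 =  96
byte 8: 104 ^  92 =  52
byte 9: 101 ^ 165 = 192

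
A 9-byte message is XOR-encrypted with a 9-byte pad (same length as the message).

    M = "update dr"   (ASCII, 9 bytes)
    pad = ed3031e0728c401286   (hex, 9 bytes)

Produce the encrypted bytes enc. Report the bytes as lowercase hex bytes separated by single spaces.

XOR is its own inverse, so applying the key byte-wise gives the result directly.
117 ⊕ 237 = 152
112 ⊕  48 =  64
100 ⊕  49 =  85
 97 ⊕ 224 = 129
116 ⊕ 114 =   6
101 ⊕ 140 = 233
 32 ⊕  64 =  96
100 ⊕  18 = 118
114 ⊕ 134 = 244

98 40 55 81 06 e9 60 76 f4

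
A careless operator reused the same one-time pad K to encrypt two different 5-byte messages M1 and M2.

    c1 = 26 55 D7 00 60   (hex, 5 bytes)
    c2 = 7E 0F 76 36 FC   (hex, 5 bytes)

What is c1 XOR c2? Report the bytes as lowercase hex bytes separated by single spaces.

58 5a a1 36 9c

c1 ⊕ c2 = (M1 ⊕ K) ⊕ (M2 ⊕ K) = M1 ⊕ M2 — the shared key cancels under XOR.
byte 0: 00100110 xor 01111110 = 01011000
byte 1: 01010101 xor 00001111 = 01011010
byte 2: 11010111 xor 01110110 = 10100001
byte 3: 00000000 xor 00110110 = 00110110
byte 4: 01100000 xor 11111100 = 10011100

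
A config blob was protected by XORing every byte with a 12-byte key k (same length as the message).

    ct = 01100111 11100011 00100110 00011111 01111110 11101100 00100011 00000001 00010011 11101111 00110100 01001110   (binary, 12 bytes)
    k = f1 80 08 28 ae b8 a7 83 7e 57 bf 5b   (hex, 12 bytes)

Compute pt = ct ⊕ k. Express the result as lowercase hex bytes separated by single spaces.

96 63 2e 37 d0 54 84 82 6d b8 8b 15

XOR is its own inverse, so applying the key byte-wise gives the result directly.
byte 0: 67 xor f1 = 96
byte 1: e3 xor 80 = 63
byte 2: 26 xor 08 = 2e
byte 3: 1f xor 28 = 37
byte 4: 7e xor ae = d0
byte 5: ec xor b8 = 54
byte 6: 23 xor a7 = 84
byte 7: 01 xor 83 = 82
byte 8: 13 xor 7e = 6d
byte 9: ef xor 57 = b8
byte 10: 34 xor bf = 8b
byte 11: 4e xor 5b = 15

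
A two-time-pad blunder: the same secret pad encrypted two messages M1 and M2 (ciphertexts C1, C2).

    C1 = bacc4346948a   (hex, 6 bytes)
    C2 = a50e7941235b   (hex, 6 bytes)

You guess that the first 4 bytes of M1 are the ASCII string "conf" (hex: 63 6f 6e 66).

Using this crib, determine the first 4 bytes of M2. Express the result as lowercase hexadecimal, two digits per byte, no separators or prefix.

7cad5461

First, C1 ⊕ C2 = (M1 ⊕ K) ⊕ (M2 ⊕ K) = M1 ⊕ M2, so the key drops out. Then M2 = (M1 ⊕ M2) ⊕ M1 over the first 4 bytes.
byte 0: (ba ^ a5) ^ 63 = 1f ^ 63 = 7c
byte 1: (cc ^ 0e) ^ 6f = c2 ^ 6f = ad
byte 2: (43 ^ 79) ^ 6e = 3a ^ 6e = 54
byte 3: (46 ^ 41) ^ 66 = 07 ^ 66 = 61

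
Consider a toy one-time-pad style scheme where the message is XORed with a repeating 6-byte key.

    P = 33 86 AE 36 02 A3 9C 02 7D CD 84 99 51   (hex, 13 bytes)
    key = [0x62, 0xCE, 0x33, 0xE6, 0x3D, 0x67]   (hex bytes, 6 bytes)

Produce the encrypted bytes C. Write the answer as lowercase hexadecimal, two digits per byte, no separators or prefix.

51489dd03fc4fecc4e2bb9fe33

The 6-byte key repeats, so the effective keystream is 62 ce 33 e6 3d 67 62 ce 33 e6 3d 67 62.
byte 0:  51 ^  98 =  81
byte 1: 134 ^ 206 =  72
byte 2: 174 ^  51 = 157
byte 3:  54 ^ 230 = 208
byte 4:   2 ^  61 =  63
byte 5: 163 ^ 103 = 196
byte 6: 156 ^  98 = 254
byte 7:   2 ^ 206 = 204
byte 8: 125 ^  51 =  78
byte 9: 205 ^ 230 =  43
byte 10: 132 ^  61 = 185
byte 11: 153 ^ 103 = 254
byte 12:  81 ^  98 =  51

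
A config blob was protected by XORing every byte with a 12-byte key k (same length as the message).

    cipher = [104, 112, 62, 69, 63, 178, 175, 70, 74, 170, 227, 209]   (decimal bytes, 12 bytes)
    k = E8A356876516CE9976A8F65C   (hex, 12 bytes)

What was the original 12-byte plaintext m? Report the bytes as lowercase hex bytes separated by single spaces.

80 d3 68 c2 5a a4 61 df 3c 02 15 8d

byte 0: 01101000 ⊕ 11101000 = 10000000
byte 1: 01110000 ⊕ 10100011 = 11010011
byte 2: 00111110 ⊕ 01010110 = 01101000
byte 3: 01000101 ⊕ 10000111 = 11000010
byte 4: 00111111 ⊕ 01100101 = 01011010
byte 5: 10110010 ⊕ 00010110 = 10100100
byte 6: 10101111 ⊕ 11001110 = 01100001
byte 7: 01000110 ⊕ 10011001 = 11011111
byte 8: 01001010 ⊕ 01110110 = 00111100
byte 9: 10101010 ⊕ 10101000 = 00000010
byte 10: 11100011 ⊕ 11110110 = 00010101
byte 11: 11010001 ⊕ 01011100 = 10001101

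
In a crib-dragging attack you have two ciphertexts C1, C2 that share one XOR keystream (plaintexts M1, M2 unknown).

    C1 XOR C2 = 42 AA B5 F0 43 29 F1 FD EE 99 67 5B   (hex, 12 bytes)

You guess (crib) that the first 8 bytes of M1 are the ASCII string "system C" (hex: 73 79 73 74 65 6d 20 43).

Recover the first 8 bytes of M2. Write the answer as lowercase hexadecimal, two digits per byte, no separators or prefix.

Since C1 ⊕ C2 = M1 ⊕ M2, XORing with the guessed M1 bytes yields the corresponding M2 bytes: M2 = (C1 ⊕ C2) ⊕ M1.
byte 0:  66 XOR 115 =  49
byte 1: 170 XOR 121 = 211
byte 2: 181 XOR 115 = 198
byte 3: 240 XOR 116 = 132
byte 4:  67 XOR 101 =  38
byte 5:  41 XOR 109 =  68
byte 6: 241 XOR  32 = 209
byte 7: 253 XOR  67 = 190

31d3c6842644d1be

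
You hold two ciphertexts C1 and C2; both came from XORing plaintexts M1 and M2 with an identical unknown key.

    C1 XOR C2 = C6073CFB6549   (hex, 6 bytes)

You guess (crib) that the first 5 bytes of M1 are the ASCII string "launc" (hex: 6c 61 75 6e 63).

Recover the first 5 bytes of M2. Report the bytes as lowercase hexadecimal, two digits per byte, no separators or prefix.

Since C1 ⊕ C2 = M1 ⊕ M2, XORing with the guessed M1 bytes yields the corresponding M2 bytes: M2 = (C1 ⊕ C2) ⊕ M1.
c6 ⊕ 6c = aa
07 ⊕ 61 = 66
3c ⊕ 75 = 49
fb ⊕ 6e = 95
65 ⊕ 63 = 06

aa66499506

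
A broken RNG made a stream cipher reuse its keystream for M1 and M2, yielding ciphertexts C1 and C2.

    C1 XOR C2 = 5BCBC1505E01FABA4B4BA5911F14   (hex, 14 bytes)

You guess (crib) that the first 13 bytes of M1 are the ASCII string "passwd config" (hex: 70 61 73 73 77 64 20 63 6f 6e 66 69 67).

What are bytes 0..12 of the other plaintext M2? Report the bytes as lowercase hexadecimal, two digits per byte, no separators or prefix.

Since C1 ⊕ C2 = M1 ⊕ M2, XORing with the guessed M1 bytes yields the corresponding M2 bytes: M2 = (C1 ⊕ C2) ⊕ M1.
5b xor 70 = 2b
cb xor 61 = aa
c1 xor 73 = b2
50 xor 73 = 23
5e xor 77 = 29
01 xor 64 = 65
fa xor 20 = da
ba xor 63 = d9
4b xor 6f = 24
4b xor 6e = 25
a5 xor 66 = c3
91 xor 69 = f8
1f xor 67 = 78

2baab2232965dad92425c3f878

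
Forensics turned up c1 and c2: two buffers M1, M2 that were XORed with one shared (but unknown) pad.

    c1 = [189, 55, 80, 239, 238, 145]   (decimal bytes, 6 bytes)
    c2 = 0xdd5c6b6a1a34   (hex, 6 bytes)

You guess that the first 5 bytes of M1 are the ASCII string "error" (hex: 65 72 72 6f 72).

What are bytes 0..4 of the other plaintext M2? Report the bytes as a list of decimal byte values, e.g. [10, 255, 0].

First, c1 ⊕ c2 = (M1 ⊕ K) ⊕ (M2 ⊕ K) = M1 ⊕ M2, so the key drops out. Then M2 = (M1 ⊕ M2) ⊕ M1 over the first 5 bytes.
byte 0: (bd XOR dd) XOR 65 = 60 XOR 65 = 05
byte 1: (37 XOR 5c) XOR 72 = 6b XOR 72 = 19
byte 2: (50 XOR 6b) XOR 72 = 3b XOR 72 = 49
byte 3: (ef XOR 6a) XOR 6f = 85 XOR 6f = ea
byte 4: (ee XOR 1a) XOR 72 = f4 XOR 72 = 86

[5, 25, 73, 234, 134]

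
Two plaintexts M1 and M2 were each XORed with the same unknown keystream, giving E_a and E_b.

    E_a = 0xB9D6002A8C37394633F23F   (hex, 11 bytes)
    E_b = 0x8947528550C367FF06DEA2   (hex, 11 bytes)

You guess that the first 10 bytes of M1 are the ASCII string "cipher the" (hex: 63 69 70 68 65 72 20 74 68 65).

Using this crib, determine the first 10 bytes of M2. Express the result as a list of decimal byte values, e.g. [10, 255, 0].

First, E_a ⊕ E_b = (M1 ⊕ K) ⊕ (M2 ⊕ K) = M1 ⊕ M2, so the key drops out. Then M2 = (M1 ⊕ M2) ⊕ M1 over the first 10 bytes.
byte 0: (b9 ⊕ 89) ⊕ 63 = 30 ⊕ 63 = 53
byte 1: (d6 ⊕ 47) ⊕ 69 = 91 ⊕ 69 = f8
byte 2: (00 ⊕ 52) ⊕ 70 = 52 ⊕ 70 = 22
byte 3: (2a ⊕ 85) ⊕ 68 = af ⊕ 68 = c7
byte 4: (8c ⊕ 50) ⊕ 65 = dc ⊕ 65 = b9
byte 5: (37 ⊕ c3) ⊕ 72 = f4 ⊕ 72 = 86
byte 6: (39 ⊕ 67) ⊕ 20 = 5e ⊕ 20 = 7e
byte 7: (46 ⊕ ff) ⊕ 74 = b9 ⊕ 74 = cd
byte 8: (33 ⊕ 06) ⊕ 68 = 35 ⊕ 68 = 5d
byte 9: (f2 ⊕ de) ⊕ 65 = 2c ⊕ 65 = 49

[83, 248, 34, 199, 185, 134, 126, 205, 93, 73]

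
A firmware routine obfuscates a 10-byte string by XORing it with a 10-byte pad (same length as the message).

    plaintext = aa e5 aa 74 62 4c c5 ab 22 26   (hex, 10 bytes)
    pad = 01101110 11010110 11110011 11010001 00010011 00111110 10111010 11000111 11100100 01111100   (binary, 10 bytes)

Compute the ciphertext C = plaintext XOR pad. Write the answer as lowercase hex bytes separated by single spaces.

XOR is its own inverse, so applying the key byte-wise gives the result directly.
aa ^ 6e = c4
e5 ^ d6 = 33
aa ^ f3 = 59
74 ^ d1 = a5
62 ^ 13 = 71
4c ^ 3e = 72
c5 ^ ba = 7f
ab ^ c7 = 6c
22 ^ e4 = c6
26 ^ 7c = 5a

c4 33 59 a5 71 72 7f 6c c6 5a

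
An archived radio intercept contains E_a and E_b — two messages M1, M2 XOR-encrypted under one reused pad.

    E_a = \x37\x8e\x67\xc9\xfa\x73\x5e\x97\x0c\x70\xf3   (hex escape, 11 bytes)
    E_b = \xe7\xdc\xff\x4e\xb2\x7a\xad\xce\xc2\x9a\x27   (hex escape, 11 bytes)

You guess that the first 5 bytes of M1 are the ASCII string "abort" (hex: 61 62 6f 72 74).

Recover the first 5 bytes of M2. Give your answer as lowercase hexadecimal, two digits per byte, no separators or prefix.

First, E_a ⊕ E_b = (M1 ⊕ K) ⊕ (M2 ⊕ K) = M1 ⊕ M2, so the key drops out. Then M2 = (M1 ⊕ M2) ⊕ M1 over the first 5 bytes.
byte 0: (37 ^ e7) ^ 61 = d0 ^ 61 = b1
byte 1: (8e ^ dc) ^ 62 = 52 ^ 62 = 30
byte 2: (67 ^ ff) ^ 6f = 98 ^ 6f = f7
byte 3: (c9 ^ 4e) ^ 72 = 87 ^ 72 = f5
byte 4: (fa ^ b2) ^ 74 = 48 ^ 74 = 3c

b130f7f53c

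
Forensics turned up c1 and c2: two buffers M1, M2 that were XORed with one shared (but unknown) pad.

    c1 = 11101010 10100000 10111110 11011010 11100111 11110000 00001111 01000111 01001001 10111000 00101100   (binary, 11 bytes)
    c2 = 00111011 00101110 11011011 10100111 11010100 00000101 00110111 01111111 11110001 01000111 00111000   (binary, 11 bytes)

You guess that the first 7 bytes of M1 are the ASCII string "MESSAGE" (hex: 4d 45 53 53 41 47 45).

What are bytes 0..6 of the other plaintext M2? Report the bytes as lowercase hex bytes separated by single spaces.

9c cb 36 2e 72 b2 7d

First, c1 ⊕ c2 = (M1 ⊕ K) ⊕ (M2 ⊕ K) = M1 ⊕ M2, so the key drops out. Then M2 = (M1 ⊕ M2) ⊕ M1 over the first 7 bytes.
byte 0: (ea ⊕ 3b) ⊕ 4d = d1 ⊕ 4d = 9c
byte 1: (a0 ⊕ 2e) ⊕ 45 = 8e ⊕ 45 = cb
byte 2: (be ⊕ db) ⊕ 53 = 65 ⊕ 53 = 36
byte 3: (da ⊕ a7) ⊕ 53 = 7d ⊕ 53 = 2e
byte 4: (e7 ⊕ d4) ⊕ 41 = 33 ⊕ 41 = 72
byte 5: (f0 ⊕ 05) ⊕ 47 = f5 ⊕ 47 = b2
byte 6: (0f ⊕ 37) ⊕ 45 = 38 ⊕ 45 = 7d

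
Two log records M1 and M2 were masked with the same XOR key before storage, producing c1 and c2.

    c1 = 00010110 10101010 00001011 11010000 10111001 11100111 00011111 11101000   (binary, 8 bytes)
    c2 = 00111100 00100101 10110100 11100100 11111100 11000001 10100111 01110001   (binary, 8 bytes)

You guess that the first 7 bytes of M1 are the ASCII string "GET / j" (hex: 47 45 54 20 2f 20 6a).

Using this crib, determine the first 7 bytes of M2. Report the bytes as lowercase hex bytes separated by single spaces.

6d ca eb 14 6a 06 d2

First, c1 ⊕ c2 = (M1 ⊕ K) ⊕ (M2 ⊕ K) = M1 ⊕ M2, so the key drops out. Then M2 = (M1 ⊕ M2) ⊕ M1 over the first 7 bytes.
byte 0: (16 ⊕ 3c) ⊕ 47 = 2a ⊕ 47 = 6d
byte 1: (aa ⊕ 25) ⊕ 45 = 8f ⊕ 45 = ca
byte 2: (0b ⊕ b4) ⊕ 54 = bf ⊕ 54 = eb
byte 3: (d0 ⊕ e4) ⊕ 20 = 34 ⊕ 20 = 14
byte 4: (b9 ⊕ fc) ⊕ 2f = 45 ⊕ 2f = 6a
byte 5: (e7 ⊕ c1) ⊕ 20 = 26 ⊕ 20 = 06
byte 6: (1f ⊕ a7) ⊕ 6a = b8 ⊕ 6a = d2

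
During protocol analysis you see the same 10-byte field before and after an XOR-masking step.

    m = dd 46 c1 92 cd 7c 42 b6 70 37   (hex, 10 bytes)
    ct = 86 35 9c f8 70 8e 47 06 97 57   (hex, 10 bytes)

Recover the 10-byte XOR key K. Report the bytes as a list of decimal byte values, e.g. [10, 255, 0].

[91, 115, 93, 106, 189, 242, 5, 176, 231, 96]

Since ct = m ⊕ K, XORing both sides with m gives K = m ⊕ ct.
dd XOR 86 = 5b
46 XOR 35 = 73
c1 XOR 9c = 5d
92 XOR f8 = 6a
cd XOR 70 = bd
7c XOR 8e = f2
42 XOR 47 = 05
b6 XOR 06 = b0
70 XOR 97 = e7
37 XOR 57 = 60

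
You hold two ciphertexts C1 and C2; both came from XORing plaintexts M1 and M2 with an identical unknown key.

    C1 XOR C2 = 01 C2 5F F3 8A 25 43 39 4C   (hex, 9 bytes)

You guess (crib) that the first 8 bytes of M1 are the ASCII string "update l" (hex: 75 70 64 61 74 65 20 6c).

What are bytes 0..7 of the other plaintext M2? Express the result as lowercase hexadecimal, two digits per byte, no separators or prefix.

Since C1 ⊕ C2 = M1 ⊕ M2, XORing with the guessed M1 bytes yields the corresponding M2 bytes: M2 = (C1 ⊕ C2) ⊕ M1.
byte 0: 00000001 ^ 01110101 = 01110100
byte 1: 11000010 ^ 01110000 = 10110010
byte 2: 01011111 ^ 01100100 = 00111011
byte 3: 11110011 ^ 01100001 = 10010010
byte 4: 10001010 ^ 01110100 = 11111110
byte 5: 00100101 ^ 01100101 = 01000000
byte 6: 01000011 ^ 00100000 = 01100011
byte 7: 00111001 ^ 01101100 = 01010101

74b23b92fe406355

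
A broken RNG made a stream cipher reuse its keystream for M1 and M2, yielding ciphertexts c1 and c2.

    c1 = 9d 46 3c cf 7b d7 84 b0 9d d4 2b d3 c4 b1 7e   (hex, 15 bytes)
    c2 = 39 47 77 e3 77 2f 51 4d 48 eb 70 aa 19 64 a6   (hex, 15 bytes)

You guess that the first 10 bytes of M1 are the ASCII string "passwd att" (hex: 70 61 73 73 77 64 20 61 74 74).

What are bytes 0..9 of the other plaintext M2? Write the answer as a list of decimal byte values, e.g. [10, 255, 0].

[212, 96, 56, 95, 123, 156, 245, 156, 161, 75]

First, c1 ⊕ c2 = (M1 ⊕ K) ⊕ (M2 ⊕ K) = M1 ⊕ M2, so the key drops out. Then M2 = (M1 ⊕ M2) ⊕ M1 over the first 10 bytes.
byte 0: (9d xor 39) xor 70 = a4 xor 70 = d4
byte 1: (46 xor 47) xor 61 = 01 xor 61 = 60
byte 2: (3c xor 77) xor 73 = 4b xor 73 = 38
byte 3: (cf xor e3) xor 73 = 2c xor 73 = 5f
byte 4: (7b xor 77) xor 77 = 0c xor 77 = 7b
byte 5: (d7 xor 2f) xor 64 = f8 xor 64 = 9c
byte 6: (84 xor 51) xor 20 = d5 xor 20 = f5
byte 7: (b0 xor 4d) xor 61 = fd xor 61 = 9c
byte 8: (9d xor 48) xor 74 = d5 xor 74 = a1
byte 9: (d4 xor eb) xor 74 = 3f xor 74 = 4b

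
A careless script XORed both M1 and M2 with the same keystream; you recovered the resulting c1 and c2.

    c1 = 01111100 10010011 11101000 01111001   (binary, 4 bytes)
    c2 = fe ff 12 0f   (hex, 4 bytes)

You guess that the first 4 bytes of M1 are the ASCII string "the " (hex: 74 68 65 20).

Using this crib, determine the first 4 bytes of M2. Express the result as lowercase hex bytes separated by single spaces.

First, c1 ⊕ c2 = (M1 ⊕ K) ⊕ (M2 ⊕ K) = M1 ⊕ M2, so the key drops out. Then M2 = (M1 ⊕ M2) ⊕ M1 over the first 4 bytes.
byte 0: (7c xor fe) xor 74 = 82 xor 74 = f6
byte 1: (93 xor ff) xor 68 = 6c xor 68 = 04
byte 2: (e8 xor 12) xor 65 = fa xor 65 = 9f
byte 3: (79 xor 0f) xor 20 = 76 xor 20 = 56

f6 04 9f 56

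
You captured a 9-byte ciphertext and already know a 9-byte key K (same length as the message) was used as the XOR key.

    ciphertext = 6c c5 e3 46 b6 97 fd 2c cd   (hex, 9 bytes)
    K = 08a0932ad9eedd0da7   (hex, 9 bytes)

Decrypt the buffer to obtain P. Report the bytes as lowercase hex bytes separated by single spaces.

64 65 70 6c 6f 79 20 21 6a

108 ⊕   8 = 100
197 ⊕ 160 = 101
227 ⊕ 147 = 112
 70 ⊕  42 = 108
182 ⊕ 217 = 111
151 ⊕ 238 = 121
253 ⊕ 221 =  32
 44 ⊕  13 =  33
205 ⊕ 167 = 106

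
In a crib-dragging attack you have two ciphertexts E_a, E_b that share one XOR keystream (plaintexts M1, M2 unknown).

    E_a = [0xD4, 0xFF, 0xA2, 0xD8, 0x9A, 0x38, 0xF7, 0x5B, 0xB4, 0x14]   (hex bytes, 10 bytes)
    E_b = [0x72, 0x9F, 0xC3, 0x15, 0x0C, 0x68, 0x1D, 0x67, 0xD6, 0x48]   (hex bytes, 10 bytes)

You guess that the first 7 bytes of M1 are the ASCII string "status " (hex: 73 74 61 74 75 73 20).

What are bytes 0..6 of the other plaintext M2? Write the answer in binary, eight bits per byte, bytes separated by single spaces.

11010101 00010100 00000000 10111001 11100011 00100011 11001010

First, E_a ⊕ E_b = (M1 ⊕ K) ⊕ (M2 ⊕ K) = M1 ⊕ M2, so the key drops out. Then M2 = (M1 ⊕ M2) ⊕ M1 over the first 7 bytes.
byte 0: (d4 XOR 72) XOR 73 = a6 XOR 73 = d5
byte 1: (ff XOR 9f) XOR 74 = 60 XOR 74 = 14
byte 2: (a2 XOR c3) XOR 61 = 61 XOR 61 = 00
byte 3: (d8 XOR 15) XOR 74 = cd XOR 74 = b9
byte 4: (9a XOR 0c) XOR 75 = 96 XOR 75 = e3
byte 5: (38 XOR 68) XOR 73 = 50 XOR 73 = 23
byte 6: (f7 XOR 1d) XOR 20 = ea XOR 20 = ca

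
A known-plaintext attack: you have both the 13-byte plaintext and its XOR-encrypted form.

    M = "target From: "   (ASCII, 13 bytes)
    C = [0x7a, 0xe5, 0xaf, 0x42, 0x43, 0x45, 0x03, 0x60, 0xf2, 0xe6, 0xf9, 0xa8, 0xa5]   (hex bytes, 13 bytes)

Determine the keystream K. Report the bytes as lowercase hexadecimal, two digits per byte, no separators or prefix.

Since C = M ⊕ K, XORing both sides with M gives K = M ⊕ C.
byte 0: 74 ⊕ 7a = 0e
byte 1: 61 ⊕ e5 = 84
byte 2: 72 ⊕ af = dd
byte 3: 67 ⊕ 42 = 25
byte 4: 65 ⊕ 43 = 26
byte 5: 74 ⊕ 45 = 31
byte 6: 20 ⊕ 03 = 23
byte 7: 46 ⊕ 60 = 26
byte 8: 72 ⊕ f2 = 80
byte 9: 6f ⊕ e6 = 89
byte 10: 6d ⊕ f9 = 94
byte 11: 3a ⊕ a8 = 92
byte 12: 20 ⊕ a5 = 85

0e84dd25263123268089949285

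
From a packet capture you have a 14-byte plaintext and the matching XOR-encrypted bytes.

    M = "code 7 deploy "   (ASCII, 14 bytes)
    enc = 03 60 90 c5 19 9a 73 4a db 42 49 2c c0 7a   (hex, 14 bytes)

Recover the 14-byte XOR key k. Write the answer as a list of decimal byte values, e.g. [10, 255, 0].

[96, 15, 244, 160, 57, 173, 83, 46, 190, 50, 37, 67, 185, 90]

Since enc = M ⊕ k, XORing both sides with M gives k = M ⊕ enc.
byte 0: 01100011 ⊕ 00000011 = 01100000
byte 1: 01101111 ⊕ 01100000 = 00001111
byte 2: 01100100 ⊕ 10010000 = 11110100
byte 3: 01100101 ⊕ 11000101 = 10100000
byte 4: 00100000 ⊕ 00011001 = 00111001
byte 5: 00110111 ⊕ 10011010 = 10101101
byte 6: 00100000 ⊕ 01110011 = 01010011
byte 7: 01100100 ⊕ 01001010 = 00101110
byte 8: 01100101 ⊕ 11011011 = 10111110
byte 9: 01110000 ⊕ 01000010 = 00110010
byte 10: 01101100 ⊕ 01001001 = 00100101
byte 11: 01101111 ⊕ 00101100 = 01000011
byte 12: 01111001 ⊕ 11000000 = 10111001
byte 13: 00100000 ⊕ 01111010 = 01011010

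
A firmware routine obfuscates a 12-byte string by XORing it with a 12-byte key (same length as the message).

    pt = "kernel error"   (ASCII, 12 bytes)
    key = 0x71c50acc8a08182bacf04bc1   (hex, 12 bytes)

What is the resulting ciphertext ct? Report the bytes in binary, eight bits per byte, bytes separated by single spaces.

00011010 10100000 01111000 10100010 11101111 01100100 00111000 01001110 11011110 10000010 00100100 10110011

6b ^ 71 = 1a
65 ^ c5 = a0
72 ^ 0a = 78
6e ^ cc = a2
65 ^ 8a = ef
6c ^ 08 = 64
20 ^ 18 = 38
65 ^ 2b = 4e
72 ^ ac = de
72 ^ f0 = 82
6f ^ 4b = 24
72 ^ c1 = b3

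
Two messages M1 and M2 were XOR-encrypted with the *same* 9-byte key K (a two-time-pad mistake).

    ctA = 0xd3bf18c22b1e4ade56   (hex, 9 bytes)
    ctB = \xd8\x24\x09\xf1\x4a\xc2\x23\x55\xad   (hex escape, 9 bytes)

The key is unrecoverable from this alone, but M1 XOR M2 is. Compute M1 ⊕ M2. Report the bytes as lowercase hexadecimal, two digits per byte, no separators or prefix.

ctA ⊕ ctB = (M1 ⊕ K) ⊕ (M2 ⊕ K) = M1 ⊕ M2 — the shared key cancels under XOR.
d3 ^ d8 = 0b
bf ^ 24 = 9b
18 ^ 09 = 11
c2 ^ f1 = 33
2b ^ 4a = 61
1e ^ c2 = dc
4a ^ 23 = 69
de ^ 55 = 8b
56 ^ ad = fb

0b9b113361dc698bfb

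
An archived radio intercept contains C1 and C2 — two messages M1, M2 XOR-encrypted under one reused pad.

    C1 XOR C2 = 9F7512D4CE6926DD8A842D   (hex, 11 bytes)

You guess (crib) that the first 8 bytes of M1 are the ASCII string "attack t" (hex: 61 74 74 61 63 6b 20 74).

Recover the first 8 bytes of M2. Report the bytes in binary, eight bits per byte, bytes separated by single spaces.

11111110 00000001 01100110 10110101 10101101 00000010 00000110 10101001

Since C1 ⊕ C2 = M1 ⊕ M2, XORing with the guessed M1 bytes yields the corresponding M2 bytes: M2 = (C1 ⊕ C2) ⊕ M1.
byte 0: 159 ⊕  97 = 254
byte 1: 117 ⊕ 116 =   1
byte 2:  18 ⊕ 116 = 102
byte 3: 212 ⊕  97 = 181
byte 4: 206 ⊕  99 = 173
byte 5: 105 ⊕ 107 =   2
byte 6:  38 ⊕  32 =   6
byte 7: 221 ⊕ 116 = 169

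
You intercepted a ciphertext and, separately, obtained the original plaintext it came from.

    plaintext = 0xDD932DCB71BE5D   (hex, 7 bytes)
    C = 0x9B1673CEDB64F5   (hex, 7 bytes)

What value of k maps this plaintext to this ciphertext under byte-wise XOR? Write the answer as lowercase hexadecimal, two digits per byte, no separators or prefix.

46855e05aadaa8

Since C = plaintext ⊕ k, XORing both sides with plaintext gives k = plaintext ⊕ C.
byte 0: dd xor 9b = 46
byte 1: 93 xor 16 = 85
byte 2: 2d xor 73 = 5e
byte 3: cb xor ce = 05
byte 4: 71 xor db = aa
byte 5: be xor 64 = da
byte 6: 5d xor f5 = a8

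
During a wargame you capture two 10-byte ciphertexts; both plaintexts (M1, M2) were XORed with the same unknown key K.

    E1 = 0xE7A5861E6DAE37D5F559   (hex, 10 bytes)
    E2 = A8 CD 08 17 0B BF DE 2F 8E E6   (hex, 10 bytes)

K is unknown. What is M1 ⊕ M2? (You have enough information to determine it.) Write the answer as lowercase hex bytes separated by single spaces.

E1 ⊕ E2 = (M1 ⊕ K) ⊕ (M2 ⊕ K) = M1 ⊕ M2 — the shared key cancels under XOR.
e7 ^ a8 = 4f
a5 ^ cd = 68
86 ^ 08 = 8e
1e ^ 17 = 09
6d ^ 0b = 66
ae ^ bf = 11
37 ^ de = e9
d5 ^ 2f = fa
f5 ^ 8e = 7b
59 ^ e6 = bf

4f 68 8e 09 66 11 e9 fa 7b bf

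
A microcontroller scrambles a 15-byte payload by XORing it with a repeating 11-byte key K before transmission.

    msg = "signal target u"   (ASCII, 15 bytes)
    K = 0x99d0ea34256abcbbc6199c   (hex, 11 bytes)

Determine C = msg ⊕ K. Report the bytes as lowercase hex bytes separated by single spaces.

The 11-byte key repeats, so the effective keystream is 99 d0 ea 34 25 6a bc bb c6 19 9c 99 d0 ea 34.
byte 0: 73 XOR 99 = ea
byte 1: 69 XOR d0 = b9
byte 2: 67 XOR ea = 8d
byte 3: 6e XOR 34 = 5a
byte 4: 61 XOR 25 = 44
byte 5: 6c XOR 6a = 06
byte 6: 20 XOR bc = 9c
byte 7: 74 XOR bb = cf
byte 8: 61 XOR c6 = a7
byte 9: 72 XOR 19 = 6b
byte 10: 67 XOR 9c = fb
byte 11: 65 XOR 99 = fc
byte 12: 74 XOR d0 = a4
byte 13: 20 XOR ea = ca
byte 14: 75 XOR 34 = 41

ea b9 8d 5a 44 06 9c cf a7 6b fb fc a4 ca 41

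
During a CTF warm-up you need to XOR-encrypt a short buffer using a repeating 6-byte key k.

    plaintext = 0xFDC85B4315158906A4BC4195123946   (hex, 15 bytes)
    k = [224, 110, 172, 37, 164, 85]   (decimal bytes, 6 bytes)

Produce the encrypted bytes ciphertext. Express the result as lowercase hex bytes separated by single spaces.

The 6-byte key repeats, so the effective keystream is e0 6e ac 25 a4 55 e0 6e ac 25 a4 55 e0 6e ac.
byte 0: 253 xor 224 =  29
byte 1: 200 xor 110 = 166
byte 2:  91 xor 172 = 247
byte 3:  67 xor  37 = 102
byte 4:  21 xor 164 = 177
byte 5:  21 xor  85 =  64
byte 6: 137 xor 224 = 105
byte 7:   6 xor 110 = 104
byte 8: 164 xor 172 =   8
byte 9: 188 xor  37 = 153
byte 10:  65 xor 164 = 229
byte 11: 149 xor  85 = 192
byte 12:  18 xor 224 = 242
byte 13:  57 xor 110 =  87
byte 14:  70 xor 172 = 234

1d a6 f7 66 b1 40 69 68 08 99 e5 c0 f2 57 ea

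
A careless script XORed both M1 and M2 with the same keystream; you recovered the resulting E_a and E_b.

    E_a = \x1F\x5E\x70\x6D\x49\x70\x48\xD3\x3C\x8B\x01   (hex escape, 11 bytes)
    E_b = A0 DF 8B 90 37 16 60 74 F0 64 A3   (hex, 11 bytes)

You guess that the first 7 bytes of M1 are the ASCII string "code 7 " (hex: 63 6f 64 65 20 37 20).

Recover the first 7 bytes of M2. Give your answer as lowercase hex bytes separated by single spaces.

dc ee 9f 98 5e 51 08

First, E_a ⊕ E_b = (M1 ⊕ K) ⊕ (M2 ⊕ K) = M1 ⊕ M2, so the key drops out. Then M2 = (M1 ⊕ M2) ⊕ M1 over the first 7 bytes.
byte 0: (1f xor a0) xor 63 = bf xor 63 = dc
byte 1: (5e xor df) xor 6f = 81 xor 6f = ee
byte 2: (70 xor 8b) xor 64 = fb xor 64 = 9f
byte 3: (6d xor 90) xor 65 = fd xor 65 = 98
byte 4: (49 xor 37) xor 20 = 7e xor 20 = 5e
byte 5: (70 xor 16) xor 37 = 66 xor 37 = 51
byte 6: (48 xor 60) xor 20 = 28 xor 20 = 08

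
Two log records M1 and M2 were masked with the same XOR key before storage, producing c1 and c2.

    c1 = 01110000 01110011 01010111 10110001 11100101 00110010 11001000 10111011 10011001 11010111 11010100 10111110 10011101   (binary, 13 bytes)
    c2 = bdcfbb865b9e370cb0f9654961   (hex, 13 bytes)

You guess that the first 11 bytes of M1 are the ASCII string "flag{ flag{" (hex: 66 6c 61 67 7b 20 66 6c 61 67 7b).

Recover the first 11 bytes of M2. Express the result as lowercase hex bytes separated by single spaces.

ab d0 8d 50 c5 8c 99 db 48 49 ca

First, c1 ⊕ c2 = (M1 ⊕ K) ⊕ (M2 ⊕ K) = M1 ⊕ M2, so the key drops out. Then M2 = (M1 ⊕ M2) ⊕ M1 over the first 11 bytes.
byte 0: (70 xor bd) xor 66 = cd xor 66 = ab
byte 1: (73 xor cf) xor 6c = bc xor 6c = d0
byte 2: (57 xor bb) xor 61 = ec xor 61 = 8d
byte 3: (b1 xor 86) xor 67 = 37 xor 67 = 50
byte 4: (e5 xor 5b) xor 7b = be xor 7b = c5
byte 5: (32 xor 9e) xor 20 = ac xor 20 = 8c
byte 6: (c8 xor 37) xor 66 = ff xor 66 = 99
byte 7: (bb xor 0c) xor 6c = b7 xor 6c = db
byte 8: (99 xor b0) xor 61 = 29 xor 61 = 48
byte 9: (d7 xor f9) xor 67 = 2e xor 67 = 49
byte 10: (d4 xor 65) xor 7b = b1 xor 7b = ca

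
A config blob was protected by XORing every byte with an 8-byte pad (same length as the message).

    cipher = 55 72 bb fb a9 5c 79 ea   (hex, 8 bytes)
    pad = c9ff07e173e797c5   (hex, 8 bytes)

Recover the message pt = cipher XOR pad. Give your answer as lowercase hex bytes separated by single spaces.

XOR is its own inverse, so applying the key byte-wise gives the result directly.
 85 XOR 201 = 156
114 XOR 255 = 141
187 XOR   7 = 188
251 XOR 225 =  26
169 XOR 115 = 218
 92 XOR 231 = 187
121 XOR 151 = 238
234 XOR 197 =  47

9c 8d bc 1a da bb ee 2f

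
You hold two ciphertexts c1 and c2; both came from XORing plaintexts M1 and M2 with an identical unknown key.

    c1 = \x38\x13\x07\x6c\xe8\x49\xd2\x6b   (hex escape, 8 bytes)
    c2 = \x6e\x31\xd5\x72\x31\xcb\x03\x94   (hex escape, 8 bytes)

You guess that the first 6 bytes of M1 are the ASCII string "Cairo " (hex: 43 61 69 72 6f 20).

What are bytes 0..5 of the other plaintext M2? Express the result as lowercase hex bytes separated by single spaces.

15 43 bb 6c b6 a2

First, c1 ⊕ c2 = (M1 ⊕ K) ⊕ (M2 ⊕ K) = M1 ⊕ M2, so the key drops out. Then M2 = (M1 ⊕ M2) ⊕ M1 over the first 6 bytes.
byte 0: (38 ^ 6e) ^ 43 = 56 ^ 43 = 15
byte 1: (13 ^ 31) ^ 61 = 22 ^ 61 = 43
byte 2: (07 ^ d5) ^ 69 = d2 ^ 69 = bb
byte 3: (6c ^ 72) ^ 72 = 1e ^ 72 = 6c
byte 4: (e8 ^ 31) ^ 6f = d9 ^ 6f = b6
byte 5: (49 ^ cb) ^ 20 = 82 ^ 20 = a2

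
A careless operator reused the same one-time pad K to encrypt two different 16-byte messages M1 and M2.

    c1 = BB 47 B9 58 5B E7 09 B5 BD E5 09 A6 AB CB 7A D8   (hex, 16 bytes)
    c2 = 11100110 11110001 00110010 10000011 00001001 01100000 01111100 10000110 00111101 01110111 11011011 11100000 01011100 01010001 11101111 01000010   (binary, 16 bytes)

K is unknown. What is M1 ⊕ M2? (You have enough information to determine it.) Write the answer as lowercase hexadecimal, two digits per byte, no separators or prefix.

c1 ⊕ c2 = (M1 ⊕ K) ⊕ (M2 ⊕ K) = M1 ⊕ M2 — the shared key cancels under XOR.
bb ⊕ e6 = 5d
47 ⊕ f1 = b6
b9 ⊕ 32 = 8b
58 ⊕ 83 = db
5b ⊕ 09 = 52
e7 ⊕ 60 = 87
09 ⊕ 7c = 75
b5 ⊕ 86 = 33
bd ⊕ 3d = 80
e5 ⊕ 77 = 92
09 ⊕ db = d2
a6 ⊕ e0 = 46
ab ⊕ 5c = f7
cb ⊕ 51 = 9a
7a ⊕ ef = 95
d8 ⊕ 42 = 9a

5db68bdb528775338092d246f79a959a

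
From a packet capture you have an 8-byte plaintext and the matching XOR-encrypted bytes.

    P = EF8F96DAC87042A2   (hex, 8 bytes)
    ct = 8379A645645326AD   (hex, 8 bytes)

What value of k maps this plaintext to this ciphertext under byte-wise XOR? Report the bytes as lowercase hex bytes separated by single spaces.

Since ct = P ⊕ k, XORing both sides with P gives k = P ⊕ ct.
byte 0: ef ⊕ 83 = 6c
byte 1: 8f ⊕ 79 = f6
byte 2: 96 ⊕ a6 = 30
byte 3: da ⊕ 45 = 9f
byte 4: c8 ⊕ 64 = ac
byte 5: 70 ⊕ 53 = 23
byte 6: 42 ⊕ 26 = 64
byte 7: a2 ⊕ ad = 0f

6c f6 30 9f ac 23 64 0f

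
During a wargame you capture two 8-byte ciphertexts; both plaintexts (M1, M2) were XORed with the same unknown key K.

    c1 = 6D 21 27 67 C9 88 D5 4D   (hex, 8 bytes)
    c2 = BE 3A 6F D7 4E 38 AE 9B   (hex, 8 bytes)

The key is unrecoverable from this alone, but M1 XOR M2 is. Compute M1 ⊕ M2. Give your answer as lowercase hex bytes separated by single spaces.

d3 1b 48 b0 87 b0 7b d6

c1 ⊕ c2 = (M1 ⊕ K) ⊕ (M2 ⊕ K) = M1 ⊕ M2 — the shared key cancels under XOR.
byte 0: 6d xor be = d3
byte 1: 21 xor 3a = 1b
byte 2: 27 xor 6f = 48
byte 3: 67 xor d7 = b0
byte 4: c9 xor 4e = 87
byte 5: 88 xor 38 = b0
byte 6: d5 xor ae = 7b
byte 7: 4d xor 9b = d6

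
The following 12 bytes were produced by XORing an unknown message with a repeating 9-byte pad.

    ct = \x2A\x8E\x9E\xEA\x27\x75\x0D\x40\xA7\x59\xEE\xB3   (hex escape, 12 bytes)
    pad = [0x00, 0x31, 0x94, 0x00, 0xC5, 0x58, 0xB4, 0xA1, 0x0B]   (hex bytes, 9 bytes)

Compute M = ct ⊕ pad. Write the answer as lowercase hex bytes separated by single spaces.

The 9-byte key repeats, so the effective keystream is 00 31 94 00 c5 58 b4 a1 0b 00 31 94.
byte 0: 2a ⊕ 00 = 2a
byte 1: 8e ⊕ 31 = bf
byte 2: 9e ⊕ 94 = 0a
byte 3: ea ⊕ 00 = ea
byte 4: 27 ⊕ c5 = e2
byte 5: 75 ⊕ 58 = 2d
byte 6: 0d ⊕ b4 = b9
byte 7: 40 ⊕ a1 = e1
byte 8: a7 ⊕ 0b = ac
byte 9: 59 ⊕ 00 = 59
byte 10: ee ⊕ 31 = df
byte 11: b3 ⊕ 94 = 27

2a bf 0a ea e2 2d b9 e1 ac 59 df 27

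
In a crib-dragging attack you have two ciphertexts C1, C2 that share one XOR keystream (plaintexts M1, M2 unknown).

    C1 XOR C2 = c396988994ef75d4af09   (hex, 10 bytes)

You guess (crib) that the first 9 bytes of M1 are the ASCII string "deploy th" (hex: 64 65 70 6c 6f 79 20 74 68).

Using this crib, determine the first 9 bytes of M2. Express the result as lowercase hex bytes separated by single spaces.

a7 f3 e8 e5 fb 96 55 a0 c7

Since C1 ⊕ C2 = M1 ⊕ M2, XORing with the guessed M1 bytes yields the corresponding M2 bytes: M2 = (C1 ⊕ C2) ⊕ M1.
195 ⊕ 100 = 167
150 ⊕ 101 = 243
152 ⊕ 112 = 232
137 ⊕ 108 = 229
148 ⊕ 111 = 251
239 ⊕ 121 = 150
117 ⊕  32 =  85
212 ⊕ 116 = 160
175 ⊕ 104 = 199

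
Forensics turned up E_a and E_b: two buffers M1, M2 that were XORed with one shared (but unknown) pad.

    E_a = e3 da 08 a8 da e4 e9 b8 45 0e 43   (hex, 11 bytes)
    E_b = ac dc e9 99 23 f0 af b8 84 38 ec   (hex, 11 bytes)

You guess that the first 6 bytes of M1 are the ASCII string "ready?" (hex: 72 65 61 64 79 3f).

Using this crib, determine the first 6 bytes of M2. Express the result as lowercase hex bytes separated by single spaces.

First, E_a ⊕ E_b = (M1 ⊕ K) ⊕ (M2 ⊕ K) = M1 ⊕ M2, so the key drops out. Then M2 = (M1 ⊕ M2) ⊕ M1 over the first 6 bytes.
byte 0: (e3 ⊕ ac) ⊕ 72 = 4f ⊕ 72 = 3d
byte 1: (da ⊕ dc) ⊕ 65 = 06 ⊕ 65 = 63
byte 2: (08 ⊕ e9) ⊕ 61 = e1 ⊕ 61 = 80
byte 3: (a8 ⊕ 99) ⊕ 64 = 31 ⊕ 64 = 55
byte 4: (da ⊕ 23) ⊕ 79 = f9 ⊕ 79 = 80
byte 5: (e4 ⊕ f0) ⊕ 3f = 14 ⊕ 3f = 2b

3d 63 80 55 80 2b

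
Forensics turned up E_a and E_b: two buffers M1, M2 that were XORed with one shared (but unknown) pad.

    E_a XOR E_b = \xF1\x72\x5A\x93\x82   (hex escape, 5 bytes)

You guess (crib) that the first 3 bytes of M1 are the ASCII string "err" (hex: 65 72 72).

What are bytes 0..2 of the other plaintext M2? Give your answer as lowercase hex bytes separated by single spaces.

Since E_a ⊕ E_b = M1 ⊕ M2, XORing with the guessed M1 bytes yields the corresponding M2 bytes: M2 = (E_a ⊕ E_b) ⊕ M1.
241 ⊕ 101 = 148
114 ⊕ 114 =   0
 90 ⊕ 114 =  40

94 00 28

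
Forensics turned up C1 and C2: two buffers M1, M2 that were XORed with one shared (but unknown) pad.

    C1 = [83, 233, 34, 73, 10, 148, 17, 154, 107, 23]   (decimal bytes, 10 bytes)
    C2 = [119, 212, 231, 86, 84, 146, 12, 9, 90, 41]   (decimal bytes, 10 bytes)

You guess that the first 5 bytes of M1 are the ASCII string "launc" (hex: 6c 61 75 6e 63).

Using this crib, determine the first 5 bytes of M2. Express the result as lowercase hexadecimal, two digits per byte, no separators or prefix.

First, C1 ⊕ C2 = (M1 ⊕ K) ⊕ (M2 ⊕ K) = M1 ⊕ M2, so the key drops out. Then M2 = (M1 ⊕ M2) ⊕ M1 over the first 5 bytes.
byte 0: (53 XOR 77) XOR 6c = 24 XOR 6c = 48
byte 1: (e9 XOR d4) XOR 61 = 3d XOR 61 = 5c
byte 2: (22 XOR e7) XOR 75 = c5 XOR 75 = b0
byte 3: (49 XOR 56) XOR 6e = 1f XOR 6e = 71
byte 4: (0a XOR 54) XOR 63 = 5e XOR 63 = 3d

485cb0713d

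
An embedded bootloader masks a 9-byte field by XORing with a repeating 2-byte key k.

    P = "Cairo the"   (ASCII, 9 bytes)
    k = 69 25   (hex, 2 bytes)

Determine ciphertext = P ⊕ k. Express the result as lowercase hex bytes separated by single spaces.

2a 44 00 57 06 05 1d 4d 0c

The 2-byte key repeats, so the effective keystream is 69 25 69 25 69 25 69 25 69.
byte 0: 43 XOR 69 = 2a
byte 1: 61 XOR 25 = 44
byte 2: 69 XOR 69 = 00
byte 3: 72 XOR 25 = 57
byte 4: 6f XOR 69 = 06
byte 5: 20 XOR 25 = 05
byte 6: 74 XOR 69 = 1d
byte 7: 68 XOR 25 = 4d
byte 8: 65 XOR 69 = 0c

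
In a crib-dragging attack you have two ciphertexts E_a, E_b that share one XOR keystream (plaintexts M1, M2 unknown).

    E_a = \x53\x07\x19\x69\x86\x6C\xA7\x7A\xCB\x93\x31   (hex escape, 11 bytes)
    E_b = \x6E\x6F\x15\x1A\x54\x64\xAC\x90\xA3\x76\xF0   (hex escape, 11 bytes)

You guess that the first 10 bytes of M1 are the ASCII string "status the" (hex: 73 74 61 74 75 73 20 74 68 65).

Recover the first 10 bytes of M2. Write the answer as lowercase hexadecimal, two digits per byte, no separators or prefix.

4e1c6d07a77b2b9e0080

First, E_a ⊕ E_b = (M1 ⊕ K) ⊕ (M2 ⊕ K) = M1 ⊕ M2, so the key drops out. Then M2 = (M1 ⊕ M2) ⊕ M1 over the first 10 bytes.
byte 0: (53 ^ 6e) ^ 73 = 3d ^ 73 = 4e
byte 1: (07 ^ 6f) ^ 74 = 68 ^ 74 = 1c
byte 2: (19 ^ 15) ^ 61 = 0c ^ 61 = 6d
byte 3: (69 ^ 1a) ^ 74 = 73 ^ 74 = 07
byte 4: (86 ^ 54) ^ 75 = d2 ^ 75 = a7
byte 5: (6c ^ 64) ^ 73 = 08 ^ 73 = 7b
byte 6: (a7 ^ ac) ^ 20 = 0b ^ 20 = 2b
byte 7: (7a ^ 90) ^ 74 = ea ^ 74 = 9e
byte 8: (cb ^ a3) ^ 68 = 68 ^ 68 = 00
byte 9: (93 ^ 76) ^ 65 = e5 ^ 65 = 80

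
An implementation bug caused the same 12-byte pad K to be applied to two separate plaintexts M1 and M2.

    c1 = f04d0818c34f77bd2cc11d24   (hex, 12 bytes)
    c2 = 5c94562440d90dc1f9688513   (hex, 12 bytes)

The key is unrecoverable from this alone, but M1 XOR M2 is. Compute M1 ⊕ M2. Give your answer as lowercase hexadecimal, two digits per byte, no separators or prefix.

c1 ⊕ c2 = (M1 ⊕ K) ⊕ (M2 ⊕ K) = M1 ⊕ M2 — the shared key cancels under XOR.
11110000 ^ 01011100 = 10101100
01001101 ^ 10010100 = 11011001
00001000 ^ 01010110 = 01011110
00011000 ^ 00100100 = 00111100
11000011 ^ 01000000 = 10000011
01001111 ^ 11011001 = 10010110
01110111 ^ 00001101 = 01111010
10111101 ^ 11000001 = 01111100
00101100 ^ 11111001 = 11010101
11000001 ^ 01101000 = 10101001
00011101 ^ 10000101 = 10011000
00100100 ^ 00010011 = 00110111

acd95e3c83967a7cd5a99837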